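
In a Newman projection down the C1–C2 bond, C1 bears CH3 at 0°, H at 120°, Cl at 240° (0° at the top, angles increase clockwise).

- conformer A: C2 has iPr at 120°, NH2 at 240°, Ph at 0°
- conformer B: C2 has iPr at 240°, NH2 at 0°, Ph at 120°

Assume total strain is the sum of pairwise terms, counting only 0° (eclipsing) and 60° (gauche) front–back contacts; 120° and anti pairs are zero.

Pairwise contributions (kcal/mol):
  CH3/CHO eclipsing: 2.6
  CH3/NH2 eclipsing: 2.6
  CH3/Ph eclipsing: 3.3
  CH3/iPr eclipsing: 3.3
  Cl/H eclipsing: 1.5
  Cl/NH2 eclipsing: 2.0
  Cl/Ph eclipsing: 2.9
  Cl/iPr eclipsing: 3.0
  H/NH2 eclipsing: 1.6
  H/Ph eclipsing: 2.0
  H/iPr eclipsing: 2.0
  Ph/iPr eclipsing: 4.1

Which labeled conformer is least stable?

B

A (eclipsed): CH3(0°)/Ph(0°) eclipsed 3.3; H(120°)/iPr(120°) eclipsed 2.0; Cl(240°)/NH2(240°) eclipsed 2.0 → 7.3 kcal/mol.
B (eclipsed): CH3(0°)/NH2(0°) eclipsed 2.6; H(120°)/Ph(120°) eclipsed 2.0; Cl(240°)/iPr(240°) eclipsed 3.0 → 7.6 kcal/mol.
B has the highest total (7.6 kcal/mol).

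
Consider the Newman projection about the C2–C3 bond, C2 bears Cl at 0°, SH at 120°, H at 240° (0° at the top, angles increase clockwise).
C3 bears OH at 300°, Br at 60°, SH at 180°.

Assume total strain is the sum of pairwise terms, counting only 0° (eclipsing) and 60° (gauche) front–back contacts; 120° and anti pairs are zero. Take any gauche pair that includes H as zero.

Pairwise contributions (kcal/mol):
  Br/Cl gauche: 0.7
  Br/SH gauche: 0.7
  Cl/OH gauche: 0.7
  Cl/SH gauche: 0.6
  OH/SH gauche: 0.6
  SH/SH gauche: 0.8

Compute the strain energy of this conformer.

This conformer (staggered): Cl–OH gauche, Cl–Br gauche, SH–Br gauche, SH–SH gauche; 0.7 + 0.7 + 0.7 + 0.8 = 2.9 kcal/mol.

2.9 kcal/mol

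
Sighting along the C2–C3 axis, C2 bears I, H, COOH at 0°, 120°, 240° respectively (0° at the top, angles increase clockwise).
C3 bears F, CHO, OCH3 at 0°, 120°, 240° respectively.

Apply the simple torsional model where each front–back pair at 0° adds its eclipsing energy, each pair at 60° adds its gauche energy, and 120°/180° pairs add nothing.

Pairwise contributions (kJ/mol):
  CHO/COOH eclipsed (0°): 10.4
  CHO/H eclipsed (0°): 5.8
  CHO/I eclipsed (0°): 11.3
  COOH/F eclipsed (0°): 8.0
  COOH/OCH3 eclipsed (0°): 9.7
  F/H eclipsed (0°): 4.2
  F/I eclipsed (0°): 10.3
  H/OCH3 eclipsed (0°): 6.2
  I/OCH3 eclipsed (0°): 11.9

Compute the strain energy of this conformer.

This conformer is eclipsed. I at 0° is eclipsed with F at 0° (10.3); H at 120° is eclipsed with CHO at 120° (5.8); COOH at 240° is eclipsed with OCH3 at 240° (9.7). Total 25.8 kJ/mol.

25.8 kJ/mol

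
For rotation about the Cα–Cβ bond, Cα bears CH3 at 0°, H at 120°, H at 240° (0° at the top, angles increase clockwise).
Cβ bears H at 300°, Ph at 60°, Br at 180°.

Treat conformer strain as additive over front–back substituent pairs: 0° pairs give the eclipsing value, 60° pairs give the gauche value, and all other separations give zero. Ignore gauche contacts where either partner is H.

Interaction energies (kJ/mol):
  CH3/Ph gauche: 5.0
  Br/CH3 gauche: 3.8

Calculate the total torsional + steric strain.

5.0 kJ/mol

This conformer is staggered. CH3 at 0° is gauche with Ph at 60° (5.0). Total 5.0 kJ/mol.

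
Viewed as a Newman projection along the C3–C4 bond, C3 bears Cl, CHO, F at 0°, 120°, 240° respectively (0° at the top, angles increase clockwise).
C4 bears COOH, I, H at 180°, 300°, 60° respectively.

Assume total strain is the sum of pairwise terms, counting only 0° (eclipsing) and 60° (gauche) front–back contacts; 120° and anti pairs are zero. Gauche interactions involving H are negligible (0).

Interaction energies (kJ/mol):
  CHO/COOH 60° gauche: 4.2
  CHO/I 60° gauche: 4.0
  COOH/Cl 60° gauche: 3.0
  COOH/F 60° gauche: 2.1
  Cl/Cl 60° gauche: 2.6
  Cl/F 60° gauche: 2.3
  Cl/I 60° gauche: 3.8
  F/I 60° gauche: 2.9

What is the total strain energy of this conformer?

This conformer (staggered): Cl–I gauche, CHO–COOH gauche, F–COOH gauche, F–I gauche; 3.8 + 4.2 + 2.1 + 2.9 = 13.0 kJ/mol.

13.0 kJ/mol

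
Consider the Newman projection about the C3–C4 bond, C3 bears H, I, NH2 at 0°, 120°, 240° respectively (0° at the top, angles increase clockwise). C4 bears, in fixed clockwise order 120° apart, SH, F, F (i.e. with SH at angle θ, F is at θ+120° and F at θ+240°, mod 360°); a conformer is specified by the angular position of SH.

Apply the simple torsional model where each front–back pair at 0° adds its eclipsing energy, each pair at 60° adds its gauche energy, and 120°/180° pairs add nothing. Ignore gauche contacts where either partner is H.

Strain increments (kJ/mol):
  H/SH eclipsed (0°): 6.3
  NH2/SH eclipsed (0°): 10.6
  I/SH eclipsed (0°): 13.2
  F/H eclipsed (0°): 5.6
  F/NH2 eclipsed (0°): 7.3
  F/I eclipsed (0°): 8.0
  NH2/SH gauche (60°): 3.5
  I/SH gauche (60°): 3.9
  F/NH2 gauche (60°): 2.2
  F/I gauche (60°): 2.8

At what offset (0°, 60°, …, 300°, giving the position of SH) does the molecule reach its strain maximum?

SH at 0° is eclipsed. H at 0° is eclipsed with SH at 0° (6.3); I at 120° is eclipsed with F at 120° (8.0); NH2 at 240° is eclipsed with F at 240° (7.3). Total 21.6 kJ/mol.
SH at 60° is staggered. I at 120° is gauche with SH at 60° (3.9); I at 120° is gauche with F at 180° (2.8); NH2 at 240° is gauche with F at 180° (2.2); NH2 at 240° is gauche with F at 300° (2.2). Total 11.1 kJ/mol.
SH at 120° is eclipsed. H at 0° is eclipsed with F at 0° (5.6); I at 120° is eclipsed with SH at 120° (13.2); NH2 at 240° is eclipsed with F at 240° (7.3). Total 26.1 kJ/mol.
SH at 180° is staggered. I at 120° is gauche with SH at 180° (3.9); I at 120° is gauche with F at 60° (2.8); NH2 at 240° is gauche with SH at 180° (3.5); NH2 at 240° is gauche with F at 300° (2.2). Total 12.4 kJ/mol.
SH at 240° is eclipsed. H at 0° is eclipsed with F at 0° (5.6); I at 120° is eclipsed with F at 120° (8.0); NH2 at 240° is eclipsed with SH at 240° (10.6). Total 24.2 kJ/mol.
SH at 300° is staggered. I at 120° is gauche with F at 60° (2.8); I at 120° is gauche with F at 180° (2.8); NH2 at 240° is gauche with SH at 300° (3.5); NH2 at 240° is gauche with F at 180° (2.2). Total 11.3 kJ/mol.
The maximum (26.1 kJ/mol) occurs with SH at 120°.

120°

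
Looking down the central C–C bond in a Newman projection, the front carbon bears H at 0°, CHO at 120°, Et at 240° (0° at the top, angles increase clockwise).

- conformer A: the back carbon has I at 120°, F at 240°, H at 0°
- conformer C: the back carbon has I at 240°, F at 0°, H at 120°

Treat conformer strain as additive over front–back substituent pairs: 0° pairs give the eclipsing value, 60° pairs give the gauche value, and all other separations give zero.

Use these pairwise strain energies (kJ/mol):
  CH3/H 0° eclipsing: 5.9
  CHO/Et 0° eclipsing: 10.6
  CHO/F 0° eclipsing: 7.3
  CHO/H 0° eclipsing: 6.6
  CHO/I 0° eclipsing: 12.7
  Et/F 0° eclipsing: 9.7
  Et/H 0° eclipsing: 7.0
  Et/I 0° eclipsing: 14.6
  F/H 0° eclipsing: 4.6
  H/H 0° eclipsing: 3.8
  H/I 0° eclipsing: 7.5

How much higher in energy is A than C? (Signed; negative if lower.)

+0.4 kJ/mol

A is eclipsed. H at 0° is eclipsed with H at 0° (3.8); CHO at 120° is eclipsed with I at 120° (12.7); Et at 240° is eclipsed with F at 240° (9.7). Total 26.2 kJ/mol.
C is eclipsed. H at 0° is eclipsed with F at 0° (4.6); CHO at 120° is eclipsed with H at 120° (6.6); Et at 240° is eclipsed with I at 240° (14.6). Total 25.8 kJ/mol.
E(A) − E(C) = 26.2 − 25.8 = +0.4 kJ/mol.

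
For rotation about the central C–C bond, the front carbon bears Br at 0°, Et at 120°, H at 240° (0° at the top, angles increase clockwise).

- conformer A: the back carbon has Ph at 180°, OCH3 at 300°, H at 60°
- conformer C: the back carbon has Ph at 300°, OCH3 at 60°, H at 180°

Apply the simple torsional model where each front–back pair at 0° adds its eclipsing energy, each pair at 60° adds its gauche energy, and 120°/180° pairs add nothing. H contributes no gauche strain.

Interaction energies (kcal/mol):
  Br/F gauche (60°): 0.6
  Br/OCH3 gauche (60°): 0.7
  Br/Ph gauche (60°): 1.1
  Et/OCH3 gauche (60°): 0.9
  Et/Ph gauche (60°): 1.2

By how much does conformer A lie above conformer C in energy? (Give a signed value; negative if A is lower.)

A (staggered): Br(0°)/OCH3(300°) gauche 0.7; Et(120°)/Ph(180°) gauche 1.2 → 1.9 kcal/mol.
C (staggered): Br(0°)/Ph(300°) gauche 1.1; Br(0°)/OCH3(60°) gauche 0.7; Et(120°)/OCH3(60°) gauche 0.9 → 2.7 kcal/mol.
E(A) − E(C) = 1.9 − 2.7 = -0.8 kcal/mol.

-0.8 kcal/mol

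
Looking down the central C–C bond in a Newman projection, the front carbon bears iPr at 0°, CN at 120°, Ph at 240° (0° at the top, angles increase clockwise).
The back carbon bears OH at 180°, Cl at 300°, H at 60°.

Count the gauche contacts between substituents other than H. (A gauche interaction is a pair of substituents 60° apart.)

4

Non-H gauche pairs: iPr(0°)/Cl(300°); CN(120°)/OH(180°); Ph(240°)/OH(180°); Ph(240°)/Cl(300°) — 4 interactions.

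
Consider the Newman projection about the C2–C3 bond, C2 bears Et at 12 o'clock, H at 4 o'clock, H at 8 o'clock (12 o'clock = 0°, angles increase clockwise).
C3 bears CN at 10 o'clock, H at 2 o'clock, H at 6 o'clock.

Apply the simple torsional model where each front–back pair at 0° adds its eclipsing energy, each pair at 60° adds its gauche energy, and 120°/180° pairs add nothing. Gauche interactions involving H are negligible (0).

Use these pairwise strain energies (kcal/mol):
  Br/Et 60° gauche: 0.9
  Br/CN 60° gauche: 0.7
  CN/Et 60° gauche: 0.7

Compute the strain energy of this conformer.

This conformer (staggered): Et–CN gauche; 0.7 = 0.7 kcal/mol.

0.7 kcal/mol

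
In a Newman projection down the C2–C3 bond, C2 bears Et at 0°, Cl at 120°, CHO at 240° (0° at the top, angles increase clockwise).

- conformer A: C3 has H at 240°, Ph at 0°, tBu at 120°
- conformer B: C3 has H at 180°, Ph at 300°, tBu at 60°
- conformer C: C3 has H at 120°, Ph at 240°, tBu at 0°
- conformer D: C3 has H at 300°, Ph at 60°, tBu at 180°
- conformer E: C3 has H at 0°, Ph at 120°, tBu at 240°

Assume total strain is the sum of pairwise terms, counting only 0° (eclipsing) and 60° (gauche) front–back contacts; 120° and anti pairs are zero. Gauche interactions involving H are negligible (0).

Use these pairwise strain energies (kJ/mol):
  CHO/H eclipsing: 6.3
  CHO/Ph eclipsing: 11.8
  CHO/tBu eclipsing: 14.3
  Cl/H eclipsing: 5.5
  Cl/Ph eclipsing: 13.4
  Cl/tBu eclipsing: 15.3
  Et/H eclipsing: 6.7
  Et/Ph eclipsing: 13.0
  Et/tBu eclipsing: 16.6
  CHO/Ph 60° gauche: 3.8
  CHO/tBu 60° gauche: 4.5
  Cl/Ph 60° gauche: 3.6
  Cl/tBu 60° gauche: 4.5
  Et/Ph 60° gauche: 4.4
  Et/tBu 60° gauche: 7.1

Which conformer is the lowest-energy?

A (eclipsed): Et–Ph eclipsed, Cl–tBu eclipsed, CHO–H eclipsed; 13.0 + 15.3 + 6.3 = 34.6 kJ/mol.
B (staggered): Et–Ph gauche, Et–tBu gauche, Cl–tBu gauche, CHO–Ph gauche; 4.4 + 7.1 + 4.5 + 3.8 = 19.8 kJ/mol.
C (eclipsed): Et–tBu eclipsed, Cl–H eclipsed, CHO–Ph eclipsed; 16.6 + 5.5 + 11.8 = 33.9 kJ/mol.
D (staggered): Et–Ph gauche, Cl–Ph gauche, Cl–tBu gauche, CHO–tBu gauche; 4.4 + 3.6 + 4.5 + 4.5 = 17.0 kJ/mol.
E (eclipsed): Et–H eclipsed, Cl–Ph eclipsed, CHO–tBu eclipsed; 6.7 + 13.4 + 14.3 = 34.4 kJ/mol.
D has the lowest total (17.0 kJ/mol).

D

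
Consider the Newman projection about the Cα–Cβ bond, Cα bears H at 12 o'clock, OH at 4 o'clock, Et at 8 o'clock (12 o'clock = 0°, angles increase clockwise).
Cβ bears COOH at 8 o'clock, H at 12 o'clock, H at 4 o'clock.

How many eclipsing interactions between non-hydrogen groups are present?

Non-H eclipsing pairs: Et(240°)/COOH(240°) — 1 interaction.

1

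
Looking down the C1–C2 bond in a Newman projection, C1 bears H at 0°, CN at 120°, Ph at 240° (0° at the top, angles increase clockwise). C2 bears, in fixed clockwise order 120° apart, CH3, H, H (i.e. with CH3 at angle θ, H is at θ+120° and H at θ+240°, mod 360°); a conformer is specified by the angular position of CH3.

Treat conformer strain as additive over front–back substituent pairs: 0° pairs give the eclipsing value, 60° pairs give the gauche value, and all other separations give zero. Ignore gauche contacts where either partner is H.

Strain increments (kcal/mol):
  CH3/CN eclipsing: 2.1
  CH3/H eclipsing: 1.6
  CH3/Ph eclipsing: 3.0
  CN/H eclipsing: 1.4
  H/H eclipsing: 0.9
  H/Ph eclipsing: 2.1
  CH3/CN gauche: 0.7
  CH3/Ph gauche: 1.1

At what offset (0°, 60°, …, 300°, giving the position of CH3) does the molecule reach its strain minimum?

CH3 at 0° (eclipsed): H(0°)/CH3(0°) eclipsed 1.6; CN(120°)/H(120°) eclipsed 1.4; Ph(240°)/H(240°) eclipsed 2.1 → 5.1 kcal/mol.
CH3 at 60° (staggered): CN(120°)/CH3(60°) gauche 0.7 → 0.7 kcal/mol.
CH3 at 120° (eclipsed): H(0°)/H(0°) eclipsed 0.9; CN(120°)/CH3(120°) eclipsed 2.1; Ph(240°)/H(240°) eclipsed 2.1 → 5.1 kcal/mol.
CH3 at 180° (staggered): CN(120°)/CH3(180°) gauche 0.7; Ph(240°)/CH3(180°) gauche 1.1 → 1.8 kcal/mol.
CH3 at 240° (eclipsed): H(0°)/H(0°) eclipsed 0.9; CN(120°)/H(120°) eclipsed 1.4; Ph(240°)/CH3(240°) eclipsed 3.0 → 5.3 kcal/mol.
CH3 at 300° (staggered): Ph(240°)/CH3(300°) gauche 1.1 → 1.1 kcal/mol.
The minimum (0.7 kcal/mol) occurs with CH3 at 60°.

60°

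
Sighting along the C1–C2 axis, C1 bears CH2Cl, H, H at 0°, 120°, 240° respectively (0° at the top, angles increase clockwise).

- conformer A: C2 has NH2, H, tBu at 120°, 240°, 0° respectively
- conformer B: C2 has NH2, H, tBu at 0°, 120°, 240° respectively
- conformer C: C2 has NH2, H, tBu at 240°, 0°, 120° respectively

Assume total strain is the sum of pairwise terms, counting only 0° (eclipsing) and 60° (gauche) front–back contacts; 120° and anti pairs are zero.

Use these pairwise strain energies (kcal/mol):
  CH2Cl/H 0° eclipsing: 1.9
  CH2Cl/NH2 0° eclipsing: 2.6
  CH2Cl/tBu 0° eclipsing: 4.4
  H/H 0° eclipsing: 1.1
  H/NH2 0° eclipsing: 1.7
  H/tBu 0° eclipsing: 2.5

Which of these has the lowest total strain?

A (eclipsed): CH2Cl–tBu eclipsed, H–NH2 eclipsed, H–H eclipsed; 4.4 + 1.7 + 1.1 = 7.2 kcal/mol.
B (eclipsed): CH2Cl–NH2 eclipsed, H–H eclipsed, H–tBu eclipsed; 2.6 + 1.1 + 2.5 = 6.2 kcal/mol.
C (eclipsed): CH2Cl–H eclipsed, H–tBu eclipsed, H–NH2 eclipsed; 1.9 + 2.5 + 1.7 = 6.1 kcal/mol.
C has the lowest total (6.1 kcal/mol).

C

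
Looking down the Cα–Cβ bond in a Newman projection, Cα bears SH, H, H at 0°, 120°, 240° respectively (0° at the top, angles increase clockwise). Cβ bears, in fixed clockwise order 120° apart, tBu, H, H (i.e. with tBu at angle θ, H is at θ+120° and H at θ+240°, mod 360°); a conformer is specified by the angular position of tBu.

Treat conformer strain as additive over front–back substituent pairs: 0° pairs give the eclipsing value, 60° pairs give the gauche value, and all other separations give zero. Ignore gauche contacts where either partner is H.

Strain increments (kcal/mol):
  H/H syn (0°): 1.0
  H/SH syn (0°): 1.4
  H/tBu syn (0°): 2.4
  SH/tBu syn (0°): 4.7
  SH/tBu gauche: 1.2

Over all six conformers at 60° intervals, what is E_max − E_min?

tBu at 0° (eclipsed): SH(0°)/tBu(0°) eclipsed 4.7; H(120°)/H(120°) eclipsed 1.0; H(240°)/H(240°) eclipsed 1.0 → 6.7 kcal/mol.
tBu at 60° (staggered): SH(0°)/tBu(60°) gauche 1.2 → 1.2 kcal/mol.
tBu at 120° (eclipsed): SH(0°)/H(0°) eclipsed 1.4; H(120°)/tBu(120°) eclipsed 2.4; H(240°)/H(240°) eclipsed 1.0 → 4.8 kcal/mol.
tBu at 180° (staggered): no non-H gauche contacts → 0.0 kcal/mol.
tBu at 240° (eclipsed): SH(0°)/H(0°) eclipsed 1.4; H(120°)/H(120°) eclipsed 1.0; H(240°)/tBu(240°) eclipsed 2.4 → 4.8 kcal/mol.
tBu at 300° (staggered): SH(0°)/tBu(300°) gauche 1.2 → 1.2 kcal/mol.
Max at 0° (6.7 kcal/mol), min at 180° (0.0 kcal/mol); barrier = 6.7 kcal/mol.

6.7 kcal/mol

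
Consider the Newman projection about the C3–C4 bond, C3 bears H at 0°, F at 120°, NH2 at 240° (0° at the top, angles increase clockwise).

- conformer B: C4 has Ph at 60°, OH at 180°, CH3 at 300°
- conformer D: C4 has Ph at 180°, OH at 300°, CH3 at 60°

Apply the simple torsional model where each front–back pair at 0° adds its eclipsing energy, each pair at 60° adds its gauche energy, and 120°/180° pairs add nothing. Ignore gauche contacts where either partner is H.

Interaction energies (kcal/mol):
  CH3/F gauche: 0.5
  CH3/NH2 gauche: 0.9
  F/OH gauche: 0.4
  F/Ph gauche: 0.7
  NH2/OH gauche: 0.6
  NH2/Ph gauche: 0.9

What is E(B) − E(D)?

-0.1 kcal/mol

B (staggered): F–Ph gauche, F–OH gauche, NH2–OH gauche, NH2–CH3 gauche; 0.7 + 0.4 + 0.6 + 0.9 = 2.6 kcal/mol.
D (staggered): F–Ph gauche, F–CH3 gauche, NH2–Ph gauche, NH2–OH gauche; 0.7 + 0.5 + 0.9 + 0.6 = 2.7 kcal/mol.
E(B) − E(D) = 2.6 − 2.7 = -0.1 kcal/mol.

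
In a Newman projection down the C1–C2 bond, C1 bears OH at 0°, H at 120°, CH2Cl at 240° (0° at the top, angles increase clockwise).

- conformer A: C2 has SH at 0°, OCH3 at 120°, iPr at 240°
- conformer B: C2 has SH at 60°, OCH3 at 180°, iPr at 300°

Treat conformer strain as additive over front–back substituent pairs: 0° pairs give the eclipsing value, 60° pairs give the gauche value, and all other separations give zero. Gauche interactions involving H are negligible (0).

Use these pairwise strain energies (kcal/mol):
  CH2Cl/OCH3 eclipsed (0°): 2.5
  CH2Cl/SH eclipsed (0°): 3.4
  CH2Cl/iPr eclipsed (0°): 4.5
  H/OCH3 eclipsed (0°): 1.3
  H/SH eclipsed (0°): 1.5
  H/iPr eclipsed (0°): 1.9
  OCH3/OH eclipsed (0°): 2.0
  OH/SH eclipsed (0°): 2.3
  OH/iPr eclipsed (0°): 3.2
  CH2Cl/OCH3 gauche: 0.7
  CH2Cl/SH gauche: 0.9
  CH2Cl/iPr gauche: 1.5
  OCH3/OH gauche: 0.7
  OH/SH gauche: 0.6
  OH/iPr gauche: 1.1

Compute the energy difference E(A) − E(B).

+4.2 kcal/mol

A (eclipsed): OH(0°)/SH(0°) eclipsed 2.3; H(120°)/OCH3(120°) eclipsed 1.3; CH2Cl(240°)/iPr(240°) eclipsed 4.5 → 8.1 kcal/mol.
B (staggered): OH(0°)/SH(60°) gauche 0.6; OH(0°)/iPr(300°) gauche 1.1; CH2Cl(240°)/OCH3(180°) gauche 0.7; CH2Cl(240°)/iPr(300°) gauche 1.5 → 3.9 kcal/mol.
E(A) − E(B) = 8.1 − 3.9 = +4.2 kcal/mol.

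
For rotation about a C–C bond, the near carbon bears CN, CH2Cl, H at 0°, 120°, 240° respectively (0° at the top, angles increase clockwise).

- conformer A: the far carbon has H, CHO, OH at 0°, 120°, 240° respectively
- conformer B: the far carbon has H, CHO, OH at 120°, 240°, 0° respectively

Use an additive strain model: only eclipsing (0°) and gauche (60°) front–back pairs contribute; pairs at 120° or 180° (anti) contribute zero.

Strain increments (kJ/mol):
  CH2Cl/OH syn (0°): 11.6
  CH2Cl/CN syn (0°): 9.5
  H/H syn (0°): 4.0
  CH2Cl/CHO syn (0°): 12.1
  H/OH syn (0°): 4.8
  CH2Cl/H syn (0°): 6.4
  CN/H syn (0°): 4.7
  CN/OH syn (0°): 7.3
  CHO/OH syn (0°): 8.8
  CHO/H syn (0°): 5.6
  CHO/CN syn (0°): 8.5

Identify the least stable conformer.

A

A (eclipsed): CN–H eclipsed, CH2Cl–CHO eclipsed, H–OH eclipsed; 4.7 + 12.1 + 4.8 = 21.6 kJ/mol.
B (eclipsed): CN–OH eclipsed, CH2Cl–H eclipsed, H–CHO eclipsed; 7.3 + 6.4 + 5.6 = 19.3 kJ/mol.
A has the highest total (21.6 kJ/mol).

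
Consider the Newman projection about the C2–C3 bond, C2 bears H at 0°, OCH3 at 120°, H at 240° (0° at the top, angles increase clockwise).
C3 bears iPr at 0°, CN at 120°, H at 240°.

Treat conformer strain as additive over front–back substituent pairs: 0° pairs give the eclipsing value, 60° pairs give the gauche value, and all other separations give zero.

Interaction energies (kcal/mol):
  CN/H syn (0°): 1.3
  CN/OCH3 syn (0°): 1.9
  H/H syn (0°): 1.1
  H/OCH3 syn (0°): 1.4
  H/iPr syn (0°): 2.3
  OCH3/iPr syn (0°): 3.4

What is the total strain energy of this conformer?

This conformer (eclipsed): H(0°)/iPr(0°) eclipsed 2.3; OCH3(120°)/CN(120°) eclipsed 1.9; H(240°)/H(240°) eclipsed 1.1 → 5.3 kcal/mol.

5.3 kcal/mol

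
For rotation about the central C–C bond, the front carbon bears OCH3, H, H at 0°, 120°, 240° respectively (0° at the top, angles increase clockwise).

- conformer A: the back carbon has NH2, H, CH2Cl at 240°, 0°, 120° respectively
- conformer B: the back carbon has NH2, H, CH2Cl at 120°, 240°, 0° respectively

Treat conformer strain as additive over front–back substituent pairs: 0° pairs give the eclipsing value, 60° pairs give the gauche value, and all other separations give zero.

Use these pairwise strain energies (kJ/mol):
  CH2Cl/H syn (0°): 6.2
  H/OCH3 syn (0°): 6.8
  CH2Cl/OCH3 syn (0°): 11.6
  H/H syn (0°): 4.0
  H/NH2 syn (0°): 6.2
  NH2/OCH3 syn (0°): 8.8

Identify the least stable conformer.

A (eclipsed): OCH3(0°)/H(0°) eclipsed 6.8; H(120°)/CH2Cl(120°) eclipsed 6.2; H(240°)/NH2(240°) eclipsed 6.2 → 19.2 kJ/mol.
B (eclipsed): OCH3(0°)/CH2Cl(0°) eclipsed 11.6; H(120°)/NH2(120°) eclipsed 6.2; H(240°)/H(240°) eclipsed 4.0 → 21.8 kJ/mol.
B has the highest total (21.8 kJ/mol).

B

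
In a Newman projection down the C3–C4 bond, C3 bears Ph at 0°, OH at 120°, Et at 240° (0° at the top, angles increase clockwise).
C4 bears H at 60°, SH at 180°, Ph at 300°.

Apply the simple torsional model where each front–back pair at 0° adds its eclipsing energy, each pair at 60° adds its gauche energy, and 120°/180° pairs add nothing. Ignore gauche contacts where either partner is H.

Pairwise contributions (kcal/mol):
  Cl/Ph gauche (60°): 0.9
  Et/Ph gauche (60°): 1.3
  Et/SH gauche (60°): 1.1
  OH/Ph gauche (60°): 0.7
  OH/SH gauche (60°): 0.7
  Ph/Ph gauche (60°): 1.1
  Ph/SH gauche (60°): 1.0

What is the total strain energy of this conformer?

This conformer (staggered): Ph–Ph gauche, OH–SH gauche, Et–SH gauche, Et–Ph gauche; 1.1 + 0.7 + 1.1 + 1.3 = 4.2 kcal/mol.

4.2 kcal/mol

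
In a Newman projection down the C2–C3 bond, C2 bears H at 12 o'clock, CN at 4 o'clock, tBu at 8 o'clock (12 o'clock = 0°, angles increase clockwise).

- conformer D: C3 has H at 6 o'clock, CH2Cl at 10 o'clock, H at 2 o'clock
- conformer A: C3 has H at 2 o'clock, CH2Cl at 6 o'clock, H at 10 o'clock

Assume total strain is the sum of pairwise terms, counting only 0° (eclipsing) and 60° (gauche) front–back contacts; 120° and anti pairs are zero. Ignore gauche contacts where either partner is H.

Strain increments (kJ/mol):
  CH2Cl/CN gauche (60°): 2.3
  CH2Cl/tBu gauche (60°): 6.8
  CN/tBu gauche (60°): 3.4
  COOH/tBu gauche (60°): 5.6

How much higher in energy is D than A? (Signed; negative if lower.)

D (staggered): tBu–CH2Cl gauche; 6.8 = 6.8 kJ/mol.
A (staggered): CN–CH2Cl gauche, tBu–CH2Cl gauche; 2.3 + 6.8 = 9.1 kJ/mol.
E(D) − E(A) = 6.8 − 9.1 = -2.3 kJ/mol.

-2.3 kJ/mol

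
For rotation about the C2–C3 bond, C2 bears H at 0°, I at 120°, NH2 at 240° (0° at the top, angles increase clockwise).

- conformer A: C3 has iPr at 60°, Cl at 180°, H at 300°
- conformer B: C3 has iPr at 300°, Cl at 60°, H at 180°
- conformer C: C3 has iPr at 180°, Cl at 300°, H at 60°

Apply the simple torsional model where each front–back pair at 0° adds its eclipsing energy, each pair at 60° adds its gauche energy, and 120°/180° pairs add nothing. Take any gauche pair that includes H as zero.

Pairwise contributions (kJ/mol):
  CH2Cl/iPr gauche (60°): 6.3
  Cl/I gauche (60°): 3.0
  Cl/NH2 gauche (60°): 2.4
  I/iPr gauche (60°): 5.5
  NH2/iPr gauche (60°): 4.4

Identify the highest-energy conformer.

A is staggered. I at 120° is gauche with iPr at 60° (5.5); I at 120° is gauche with Cl at 180° (3.0); NH2 at 240° is gauche with Cl at 180° (2.4). Total 10.9 kJ/mol.
B is staggered. I at 120° is gauche with Cl at 60° (3.0); NH2 at 240° is gauche with iPr at 300° (4.4). Total 7.4 kJ/mol.
C is staggered. I at 120° is gauche with iPr at 180° (5.5); NH2 at 240° is gauche with iPr at 180° (4.4); NH2 at 240° is gauche with Cl at 300° (2.4). Total 12.3 kJ/mol.
C has the highest total (12.3 kJ/mol).

C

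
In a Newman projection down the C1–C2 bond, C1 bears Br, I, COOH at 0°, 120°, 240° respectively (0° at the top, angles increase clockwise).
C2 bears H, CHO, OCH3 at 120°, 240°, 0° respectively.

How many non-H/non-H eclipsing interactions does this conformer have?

Non-H eclipsing pairs: Br(0°)/OCH3(0°); COOH(240°)/CHO(240°) — 2 interactions.

2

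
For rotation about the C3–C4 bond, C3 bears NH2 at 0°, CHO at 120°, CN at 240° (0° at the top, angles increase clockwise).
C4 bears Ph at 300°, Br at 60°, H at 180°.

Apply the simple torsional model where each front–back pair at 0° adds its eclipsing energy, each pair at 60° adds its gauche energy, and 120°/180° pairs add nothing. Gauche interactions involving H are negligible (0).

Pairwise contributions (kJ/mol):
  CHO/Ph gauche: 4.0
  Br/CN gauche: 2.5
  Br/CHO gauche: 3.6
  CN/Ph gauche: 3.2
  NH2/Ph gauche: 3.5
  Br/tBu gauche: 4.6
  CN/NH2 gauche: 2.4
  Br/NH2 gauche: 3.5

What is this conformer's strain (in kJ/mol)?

This conformer (staggered): NH2–Ph gauche, NH2–Br gauche, CHO–Br gauche, CN–Ph gauche; 3.5 + 3.5 + 3.6 + 3.2 = 13.8 kJ/mol.

13.8 kJ/mol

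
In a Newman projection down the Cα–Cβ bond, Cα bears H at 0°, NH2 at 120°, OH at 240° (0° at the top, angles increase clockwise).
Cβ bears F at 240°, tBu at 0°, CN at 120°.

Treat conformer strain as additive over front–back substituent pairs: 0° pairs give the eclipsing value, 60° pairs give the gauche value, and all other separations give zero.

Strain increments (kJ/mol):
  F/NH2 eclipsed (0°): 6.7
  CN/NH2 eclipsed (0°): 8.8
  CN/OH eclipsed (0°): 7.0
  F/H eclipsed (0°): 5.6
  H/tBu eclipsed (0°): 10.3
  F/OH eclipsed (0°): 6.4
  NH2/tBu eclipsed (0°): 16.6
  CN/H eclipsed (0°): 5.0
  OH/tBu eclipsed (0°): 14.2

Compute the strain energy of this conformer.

25.5 kJ/mol

This conformer (eclipsed): H(0°)/tBu(0°) eclipsed 10.3; NH2(120°)/CN(120°) eclipsed 8.8; OH(240°)/F(240°) eclipsed 6.4 → 25.5 kJ/mol.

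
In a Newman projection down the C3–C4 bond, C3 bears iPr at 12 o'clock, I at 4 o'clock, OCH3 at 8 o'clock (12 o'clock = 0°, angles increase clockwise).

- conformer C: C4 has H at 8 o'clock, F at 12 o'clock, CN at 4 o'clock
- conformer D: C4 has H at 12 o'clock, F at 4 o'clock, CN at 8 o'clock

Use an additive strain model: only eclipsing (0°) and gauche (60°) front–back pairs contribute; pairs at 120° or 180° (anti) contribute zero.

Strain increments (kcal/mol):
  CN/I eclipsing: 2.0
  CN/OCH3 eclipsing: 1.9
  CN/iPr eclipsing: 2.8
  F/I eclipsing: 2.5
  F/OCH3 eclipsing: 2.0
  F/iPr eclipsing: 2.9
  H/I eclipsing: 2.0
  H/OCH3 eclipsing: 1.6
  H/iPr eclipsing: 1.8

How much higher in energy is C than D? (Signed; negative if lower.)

+0.3 kcal/mol

C is eclipsed. iPr at 0° is eclipsed with F at 0° (2.9); I at 120° is eclipsed with CN at 120° (2.0); OCH3 at 240° is eclipsed with H at 240° (1.6). Total 6.5 kcal/mol.
D is eclipsed. iPr at 0° is eclipsed with H at 0° (1.8); I at 120° is eclipsed with F at 120° (2.5); OCH3 at 240° is eclipsed with CN at 240° (1.9). Total 6.2 kcal/mol.
E(C) − E(D) = 6.5 − 6.2 = +0.3 kcal/mol.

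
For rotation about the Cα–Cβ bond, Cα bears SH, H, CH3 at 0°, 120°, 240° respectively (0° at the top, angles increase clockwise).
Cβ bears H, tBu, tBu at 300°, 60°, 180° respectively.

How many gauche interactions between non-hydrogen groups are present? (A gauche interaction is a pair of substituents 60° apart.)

Non-H gauche pairs: SH(0°)/tBu(60°); CH3(240°)/tBu(180°) — 2 interactions.

2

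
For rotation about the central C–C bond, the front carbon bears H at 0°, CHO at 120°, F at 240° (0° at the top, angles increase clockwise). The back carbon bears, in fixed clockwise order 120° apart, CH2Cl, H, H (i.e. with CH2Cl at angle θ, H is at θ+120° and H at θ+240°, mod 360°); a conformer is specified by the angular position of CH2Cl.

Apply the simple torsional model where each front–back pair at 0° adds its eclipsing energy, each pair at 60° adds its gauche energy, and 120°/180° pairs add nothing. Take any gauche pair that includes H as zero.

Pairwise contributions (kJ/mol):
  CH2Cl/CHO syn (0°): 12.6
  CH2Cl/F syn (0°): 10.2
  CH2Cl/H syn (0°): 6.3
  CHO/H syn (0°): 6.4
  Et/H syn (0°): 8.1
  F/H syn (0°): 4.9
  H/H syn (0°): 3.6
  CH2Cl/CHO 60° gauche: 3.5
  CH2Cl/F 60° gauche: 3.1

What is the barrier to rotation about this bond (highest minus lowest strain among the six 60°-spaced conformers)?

18.0 kJ/mol

CH2Cl at 0° (eclipsed): H–CH2Cl eclipsed, CHO–H eclipsed, F–H eclipsed; 6.3 + 6.4 + 4.9 = 17.6 kJ/mol.
CH2Cl at 60° (staggered): CHO–CH2Cl gauche; 3.5 = 3.5 kJ/mol.
CH2Cl at 120° (eclipsed): H–H eclipsed, CHO–CH2Cl eclipsed, F–H eclipsed; 3.6 + 12.6 + 4.9 = 21.1 kJ/mol.
CH2Cl at 180° (staggered): CHO–CH2Cl gauche, F–CH2Cl gauche; 3.5 + 3.1 = 6.6 kJ/mol.
CH2Cl at 240° (eclipsed): H–H eclipsed, CHO–H eclipsed, F–CH2Cl eclipsed; 3.6 + 6.4 + 10.2 = 20.2 kJ/mol.
CH2Cl at 300° (staggered): F–CH2Cl gauche; 3.1 = 3.1 kJ/mol.
Max at 120° (21.1 kJ/mol), min at 300° (3.1 kJ/mol); barrier = 18.0 kJ/mol.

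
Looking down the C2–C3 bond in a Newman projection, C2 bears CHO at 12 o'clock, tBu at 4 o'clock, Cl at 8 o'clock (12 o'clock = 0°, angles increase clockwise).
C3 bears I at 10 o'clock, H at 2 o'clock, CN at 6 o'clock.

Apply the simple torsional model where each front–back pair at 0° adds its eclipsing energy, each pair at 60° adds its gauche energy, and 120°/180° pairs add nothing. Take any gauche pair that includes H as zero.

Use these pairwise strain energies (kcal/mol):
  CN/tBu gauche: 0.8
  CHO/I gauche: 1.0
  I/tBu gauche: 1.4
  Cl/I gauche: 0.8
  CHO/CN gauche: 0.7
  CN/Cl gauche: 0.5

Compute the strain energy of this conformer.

This conformer (staggered): CHO–I gauche, tBu–CN gauche, Cl–I gauche, Cl–CN gauche; 1.0 + 0.8 + 0.8 + 0.5 = 3.1 kcal/mol.

3.1 kcal/mol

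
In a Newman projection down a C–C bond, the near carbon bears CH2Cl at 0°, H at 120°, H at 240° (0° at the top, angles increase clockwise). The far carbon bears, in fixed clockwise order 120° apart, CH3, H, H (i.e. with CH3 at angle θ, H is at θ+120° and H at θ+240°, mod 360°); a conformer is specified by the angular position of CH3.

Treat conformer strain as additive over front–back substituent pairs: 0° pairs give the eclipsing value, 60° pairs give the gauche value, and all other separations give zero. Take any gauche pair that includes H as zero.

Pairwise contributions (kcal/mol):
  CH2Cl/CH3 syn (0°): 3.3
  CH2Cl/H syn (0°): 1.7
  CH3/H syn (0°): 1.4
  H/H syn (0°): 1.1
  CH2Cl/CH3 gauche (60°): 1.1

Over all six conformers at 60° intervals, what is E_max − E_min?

CH3 at 0° (eclipsed): CH2Cl(0°)/CH3(0°) eclipsed 3.3; H(120°)/H(120°) eclipsed 1.1; H(240°)/H(240°) eclipsed 1.1 → 5.5 kcal/mol.
CH3 at 60° (staggered): CH2Cl(0°)/CH3(60°) gauche 1.1 → 1.1 kcal/mol.
CH3 at 120° (eclipsed): CH2Cl(0°)/H(0°) eclipsed 1.7; H(120°)/CH3(120°) eclipsed 1.4; H(240°)/H(240°) eclipsed 1.1 → 4.2 kcal/mol.
CH3 at 180° (staggered): no non-H gauche contacts → 0.0 kcal/mol.
CH3 at 240° (eclipsed): CH2Cl(0°)/H(0°) eclipsed 1.7; H(120°)/H(120°) eclipsed 1.1; H(240°)/CH3(240°) eclipsed 1.4 → 4.2 kcal/mol.
CH3 at 300° (staggered): CH2Cl(0°)/CH3(300°) gauche 1.1 → 1.1 kcal/mol.
Max at 0° (5.5 kcal/mol), min at 180° (0.0 kcal/mol); barrier = 5.5 kcal/mol.

5.5 kcal/mol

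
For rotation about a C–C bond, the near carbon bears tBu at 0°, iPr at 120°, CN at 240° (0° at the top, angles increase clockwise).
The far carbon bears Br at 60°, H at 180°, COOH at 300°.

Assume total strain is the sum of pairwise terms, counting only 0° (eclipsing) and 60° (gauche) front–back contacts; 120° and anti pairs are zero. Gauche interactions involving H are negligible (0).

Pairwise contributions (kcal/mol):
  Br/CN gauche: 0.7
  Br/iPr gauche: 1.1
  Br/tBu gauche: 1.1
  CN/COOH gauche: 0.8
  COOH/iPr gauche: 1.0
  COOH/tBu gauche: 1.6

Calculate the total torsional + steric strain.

4.6 kcal/mol

This conformer is staggered. tBu at 0° is gauche with Br at 60° (1.1); tBu at 0° is gauche with COOH at 300° (1.6); iPr at 120° is gauche with Br at 60° (1.1); CN at 240° is gauche with COOH at 300° (0.8). Total 4.6 kcal/mol.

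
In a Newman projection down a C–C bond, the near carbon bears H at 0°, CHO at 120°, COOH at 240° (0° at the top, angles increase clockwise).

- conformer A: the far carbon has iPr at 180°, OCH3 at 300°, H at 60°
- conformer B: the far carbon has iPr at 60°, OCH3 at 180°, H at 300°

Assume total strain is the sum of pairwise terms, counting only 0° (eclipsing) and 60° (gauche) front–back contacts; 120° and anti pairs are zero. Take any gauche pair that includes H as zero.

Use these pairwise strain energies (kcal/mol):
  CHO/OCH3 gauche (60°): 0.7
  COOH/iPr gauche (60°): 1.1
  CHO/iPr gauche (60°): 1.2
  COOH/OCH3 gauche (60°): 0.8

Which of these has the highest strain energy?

A is staggered. CHO at 120° is gauche with iPr at 180° (1.2); COOH at 240° is gauche with iPr at 180° (1.1); COOH at 240° is gauche with OCH3 at 300° (0.8). Total 3.1 kcal/mol.
B is staggered. CHO at 120° is gauche with iPr at 60° (1.2); CHO at 120° is gauche with OCH3 at 180° (0.7); COOH at 240° is gauche with OCH3 at 180° (0.8). Total 2.7 kcal/mol.
A has the highest total (3.1 kcal/mol).

A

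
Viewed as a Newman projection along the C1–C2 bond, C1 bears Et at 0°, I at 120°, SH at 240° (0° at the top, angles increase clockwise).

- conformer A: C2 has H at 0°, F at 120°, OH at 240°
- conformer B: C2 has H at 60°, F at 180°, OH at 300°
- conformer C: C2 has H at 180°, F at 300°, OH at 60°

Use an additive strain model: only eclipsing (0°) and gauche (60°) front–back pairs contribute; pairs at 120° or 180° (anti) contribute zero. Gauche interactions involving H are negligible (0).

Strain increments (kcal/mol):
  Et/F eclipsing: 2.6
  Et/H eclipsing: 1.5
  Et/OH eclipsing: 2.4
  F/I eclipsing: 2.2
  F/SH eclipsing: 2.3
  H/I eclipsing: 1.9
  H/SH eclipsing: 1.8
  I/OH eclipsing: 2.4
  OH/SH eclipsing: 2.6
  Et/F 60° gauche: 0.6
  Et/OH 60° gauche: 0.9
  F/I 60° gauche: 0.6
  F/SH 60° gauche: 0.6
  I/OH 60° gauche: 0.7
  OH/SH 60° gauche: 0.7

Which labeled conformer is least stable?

A is eclipsed. Et at 0° is eclipsed with H at 0° (1.5); I at 120° is eclipsed with F at 120° (2.2); SH at 240° is eclipsed with OH at 240° (2.6). Total 6.3 kcal/mol.
B is staggered. Et at 0° is gauche with OH at 300° (0.9); I at 120° is gauche with F at 180° (0.6); SH at 240° is gauche with F at 180° (0.6); SH at 240° is gauche with OH at 300° (0.7). Total 2.8 kcal/mol.
C is staggered. Et at 0° is gauche with F at 300° (0.6); Et at 0° is gauche with OH at 60° (0.9); I at 120° is gauche with OH at 60° (0.7); SH at 240° is gauche with F at 300° (0.6). Total 2.8 kcal/mol.
A has the highest total (6.3 kcal/mol).

A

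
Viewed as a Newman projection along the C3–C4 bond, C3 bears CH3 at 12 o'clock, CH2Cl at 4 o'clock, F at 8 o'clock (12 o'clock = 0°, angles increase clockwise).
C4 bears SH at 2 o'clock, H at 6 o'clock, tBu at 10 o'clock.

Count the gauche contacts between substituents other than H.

4

Non-H gauche pairs: CH3(0°)/SH(60°); CH3(0°)/tBu(300°); CH2Cl(120°)/SH(60°); F(240°)/tBu(300°) — 4 interactions.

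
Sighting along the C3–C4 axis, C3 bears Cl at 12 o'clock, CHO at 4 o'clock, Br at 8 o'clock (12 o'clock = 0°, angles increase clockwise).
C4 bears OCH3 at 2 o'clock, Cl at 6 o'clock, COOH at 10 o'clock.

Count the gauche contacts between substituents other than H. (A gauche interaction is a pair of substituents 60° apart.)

6

Non-H gauche pairs: Cl(0°)/OCH3(60°); Cl(0°)/COOH(300°); CHO(120°)/OCH3(60°); CHO(120°)/Cl(180°); Br(240°)/Cl(180°); Br(240°)/COOH(300°) — 6 interactions.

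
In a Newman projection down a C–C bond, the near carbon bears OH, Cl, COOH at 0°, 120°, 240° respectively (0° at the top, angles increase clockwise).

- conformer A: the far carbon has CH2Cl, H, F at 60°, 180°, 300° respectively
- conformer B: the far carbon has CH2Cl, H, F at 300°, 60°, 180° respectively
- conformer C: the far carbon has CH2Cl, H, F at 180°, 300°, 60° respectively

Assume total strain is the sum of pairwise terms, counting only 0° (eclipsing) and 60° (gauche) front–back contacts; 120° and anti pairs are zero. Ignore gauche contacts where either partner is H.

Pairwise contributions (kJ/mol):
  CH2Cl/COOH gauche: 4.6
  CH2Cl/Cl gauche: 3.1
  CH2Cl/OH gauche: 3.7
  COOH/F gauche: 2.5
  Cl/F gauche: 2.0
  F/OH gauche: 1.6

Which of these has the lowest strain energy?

A

A (staggered): OH–CH2Cl gauche, OH–F gauche, Cl–CH2Cl gauche, COOH–F gauche; 3.7 + 1.6 + 3.1 + 2.5 = 10.9 kJ/mol.
B (staggered): OH–CH2Cl gauche, Cl–F gauche, COOH–CH2Cl gauche, COOH–F gauche; 3.7 + 2.0 + 4.6 + 2.5 = 12.8 kJ/mol.
C (staggered): OH–F gauche, Cl–CH2Cl gauche, Cl–F gauche, COOH–CH2Cl gauche; 1.6 + 3.1 + 2.0 + 4.6 = 11.3 kJ/mol.
A has the lowest total (10.9 kJ/mol).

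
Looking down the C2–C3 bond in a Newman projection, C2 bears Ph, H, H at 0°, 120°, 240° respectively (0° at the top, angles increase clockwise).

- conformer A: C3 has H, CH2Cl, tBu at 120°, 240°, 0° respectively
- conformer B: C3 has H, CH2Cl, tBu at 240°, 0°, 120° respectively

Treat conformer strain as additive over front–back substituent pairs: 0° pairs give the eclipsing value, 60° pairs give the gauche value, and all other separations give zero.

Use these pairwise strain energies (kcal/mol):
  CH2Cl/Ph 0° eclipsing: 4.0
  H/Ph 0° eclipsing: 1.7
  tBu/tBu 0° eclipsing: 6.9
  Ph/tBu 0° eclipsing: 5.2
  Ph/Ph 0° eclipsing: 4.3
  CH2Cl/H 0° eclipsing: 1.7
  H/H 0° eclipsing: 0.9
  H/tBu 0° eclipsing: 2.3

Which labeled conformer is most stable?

B

A (eclipsed): Ph–tBu eclipsed, H–H eclipsed, H–CH2Cl eclipsed; 5.2 + 0.9 + 1.7 = 7.8 kcal/mol.
B (eclipsed): Ph–CH2Cl eclipsed, H–tBu eclipsed, H–H eclipsed; 4.0 + 2.3 + 0.9 = 7.2 kcal/mol.
B has the lowest total (7.2 kcal/mol).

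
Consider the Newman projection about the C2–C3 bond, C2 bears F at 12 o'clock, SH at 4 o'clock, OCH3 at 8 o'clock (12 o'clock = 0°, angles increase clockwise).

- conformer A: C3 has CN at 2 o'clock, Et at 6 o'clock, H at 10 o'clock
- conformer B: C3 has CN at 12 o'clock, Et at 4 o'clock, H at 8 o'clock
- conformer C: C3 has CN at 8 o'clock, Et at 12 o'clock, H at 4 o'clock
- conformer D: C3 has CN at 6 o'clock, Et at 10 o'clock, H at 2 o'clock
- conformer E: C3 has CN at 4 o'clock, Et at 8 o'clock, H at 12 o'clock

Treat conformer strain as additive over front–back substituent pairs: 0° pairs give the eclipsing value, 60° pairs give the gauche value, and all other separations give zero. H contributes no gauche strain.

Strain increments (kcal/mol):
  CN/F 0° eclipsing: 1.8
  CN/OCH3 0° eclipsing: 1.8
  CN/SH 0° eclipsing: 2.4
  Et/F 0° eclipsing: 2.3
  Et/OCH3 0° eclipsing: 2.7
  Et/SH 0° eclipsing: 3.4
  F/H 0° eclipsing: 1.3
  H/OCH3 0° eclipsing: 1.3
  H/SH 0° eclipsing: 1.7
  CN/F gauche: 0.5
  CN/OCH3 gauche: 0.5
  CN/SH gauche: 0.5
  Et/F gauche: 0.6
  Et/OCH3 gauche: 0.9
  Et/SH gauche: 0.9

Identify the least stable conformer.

B

A (staggered): F(0°)/CN(60°) gauche 0.5; SH(120°)/CN(60°) gauche 0.5; SH(120°)/Et(180°) gauche 0.9; OCH3(240°)/Et(180°) gauche 0.9 → 2.8 kcal/mol.
B (eclipsed): F(0°)/CN(0°) eclipsed 1.8; SH(120°)/Et(120°) eclipsed 3.4; OCH3(240°)/H(240°) eclipsed 1.3 → 6.5 kcal/mol.
C (eclipsed): F(0°)/Et(0°) eclipsed 2.3; SH(120°)/H(120°) eclipsed 1.7; OCH3(240°)/CN(240°) eclipsed 1.8 → 5.8 kcal/mol.
D (staggered): F(0°)/Et(300°) gauche 0.6; SH(120°)/CN(180°) gauche 0.5; OCH3(240°)/CN(180°) gauche 0.5; OCH3(240°)/Et(300°) gauche 0.9 → 2.5 kcal/mol.
E (eclipsed): F(0°)/H(0°) eclipsed 1.3; SH(120°)/CN(120°) eclipsed 2.4; OCH3(240°)/Et(240°) eclipsed 2.7 → 6.4 kcal/mol.
B has the highest total (6.5 kcal/mol).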